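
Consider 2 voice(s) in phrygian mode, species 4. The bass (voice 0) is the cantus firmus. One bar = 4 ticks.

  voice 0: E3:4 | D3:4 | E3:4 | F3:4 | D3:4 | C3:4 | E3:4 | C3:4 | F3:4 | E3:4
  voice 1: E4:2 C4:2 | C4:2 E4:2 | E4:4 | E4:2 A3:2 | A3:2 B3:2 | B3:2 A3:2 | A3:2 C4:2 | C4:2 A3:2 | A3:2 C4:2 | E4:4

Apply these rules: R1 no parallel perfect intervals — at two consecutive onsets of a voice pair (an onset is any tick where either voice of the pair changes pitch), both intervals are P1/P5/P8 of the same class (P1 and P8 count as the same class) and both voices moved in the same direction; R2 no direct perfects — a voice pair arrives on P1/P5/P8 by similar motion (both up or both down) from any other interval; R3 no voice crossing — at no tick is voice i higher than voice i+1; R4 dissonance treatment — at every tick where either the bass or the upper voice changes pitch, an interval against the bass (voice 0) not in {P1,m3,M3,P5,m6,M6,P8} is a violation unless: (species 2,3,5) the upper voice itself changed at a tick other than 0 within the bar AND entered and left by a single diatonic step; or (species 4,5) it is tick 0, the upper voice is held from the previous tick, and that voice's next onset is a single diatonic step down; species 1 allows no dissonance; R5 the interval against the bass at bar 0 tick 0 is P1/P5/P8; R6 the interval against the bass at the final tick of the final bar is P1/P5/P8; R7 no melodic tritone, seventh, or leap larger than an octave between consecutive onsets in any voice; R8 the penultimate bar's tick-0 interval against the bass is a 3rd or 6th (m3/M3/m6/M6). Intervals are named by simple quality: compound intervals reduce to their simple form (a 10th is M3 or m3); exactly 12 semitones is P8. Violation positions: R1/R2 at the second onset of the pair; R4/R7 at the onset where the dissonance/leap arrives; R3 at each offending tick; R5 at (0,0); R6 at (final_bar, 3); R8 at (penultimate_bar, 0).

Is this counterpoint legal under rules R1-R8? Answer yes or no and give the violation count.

bar 0: v0=E3 v1=E4 (P8)
bar 1: v0=D3 v1=C4 (m7)
bar 2: v0=E3 v1=E4 (P8)
bar 3: v0=F3 v1=E4 (M7)
bar 4: v0=D3 v1=A3 (P5)
bar 5: v0=C3 v1=B3 (M7)
bar 6: v0=E3 v1=A3 (P4)
bar 7: v0=C3 v1=C4 (P8)
bar 8: v0=F3 v1=A3 (M3)
bar 9: v0=E3 v1=E4 (P8)
  R4 @ bar1.0: D3/C4 m7 untreated
  R4 @ bar1.2: D3/E4 M2 untreated
  R4 @ bar3.0: F3/E4 M7 untreated
  R4 @ bar6.0: E3/A3 P4 untreated

No (4 violations)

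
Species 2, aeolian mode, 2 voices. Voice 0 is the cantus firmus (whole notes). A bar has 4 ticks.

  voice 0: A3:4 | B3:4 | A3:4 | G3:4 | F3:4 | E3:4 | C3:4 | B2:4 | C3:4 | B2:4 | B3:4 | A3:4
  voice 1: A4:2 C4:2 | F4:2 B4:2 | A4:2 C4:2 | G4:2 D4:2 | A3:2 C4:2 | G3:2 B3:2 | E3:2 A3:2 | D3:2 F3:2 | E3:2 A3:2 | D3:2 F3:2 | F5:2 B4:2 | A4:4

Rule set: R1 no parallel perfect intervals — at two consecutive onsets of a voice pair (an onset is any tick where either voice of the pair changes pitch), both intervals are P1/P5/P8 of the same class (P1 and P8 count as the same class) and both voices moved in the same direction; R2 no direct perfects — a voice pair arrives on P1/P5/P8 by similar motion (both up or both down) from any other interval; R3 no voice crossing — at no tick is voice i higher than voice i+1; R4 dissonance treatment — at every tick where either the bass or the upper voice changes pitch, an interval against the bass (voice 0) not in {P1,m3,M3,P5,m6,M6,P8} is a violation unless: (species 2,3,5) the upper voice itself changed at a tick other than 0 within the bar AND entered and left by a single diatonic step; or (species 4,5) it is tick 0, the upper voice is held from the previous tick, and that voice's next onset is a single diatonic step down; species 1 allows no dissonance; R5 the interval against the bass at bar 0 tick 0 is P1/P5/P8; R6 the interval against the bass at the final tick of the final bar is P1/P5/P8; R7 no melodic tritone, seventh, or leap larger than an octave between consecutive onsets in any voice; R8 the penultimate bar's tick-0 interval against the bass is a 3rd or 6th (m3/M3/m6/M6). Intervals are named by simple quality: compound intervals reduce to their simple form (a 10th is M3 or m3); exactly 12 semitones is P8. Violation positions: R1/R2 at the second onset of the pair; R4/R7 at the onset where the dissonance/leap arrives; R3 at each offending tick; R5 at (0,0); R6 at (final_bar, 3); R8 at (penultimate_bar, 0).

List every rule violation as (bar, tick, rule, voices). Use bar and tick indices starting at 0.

bar 0: v0=A3 v1=A4 downbeat P8
bar 1: v0=B3 v1=F4 downbeat TT
bar 2: v0=A3 v1=A4 downbeat P8
bar 3: v0=G3 v1=G4 downbeat P8
bar 4: v0=F3 v1=A3 downbeat M3
bar 5: v0=E3 v1=G3 downbeat m3
bar 6: v0=C3 v1=E3 downbeat M3
bar 7: v0=B2 v1=D3 downbeat m3
bar 8: v0=C3 v1=E3 downbeat M3
bar 9: v0=B2 v1=D3 downbeat m3
bar 10: v0=B3 v1=F5 downbeat TT
bar 11: v0=A3 v1=A4 downbeat P8
  -> R4 @ bar 1 tick 0 v(0, 1): B3/F4 TT untreated
  -> R7 @ bar 1 tick 2 v(1,): F4->B4 leap 6st
  -> R1 @ bar 2 tick 0 v(0, 1): B3/B4 P8 -> A3/A4 P8 similar
  -> R4 @ bar 7 tick 2 v(0, 1): B2/F3 TT untreated
  -> R4 @ bar 9 tick 2 v(0, 1): B2/F3 TT untreated
  -> R4 @ bar 10 tick 0 v(0, 1): B3/F5 TT untreated
  -> R7 @ bar 10 tick 0 v(1,): F3->F5 leap 24st
  -> R8 @ bar 10 tick 0 v(0, 1): penult TT not 3rd/6th
  -> R7 @ bar 10 tick 2 v(1,): F5->B4 leap 6st
  -> R1 @ bar 11 tick 0 v(0, 1): B3/B4 P8 -> A3/A4 P8 similar

(1, 0, R4, (0, 1))
(1, 2, R7, (1,))
(2, 0, R1, (0, 1))
(7, 2, R4, (0, 1))
(9, 2, R4, (0, 1))
(10, 0, R4, (0, 1))
(10, 0, R7, (1,))
(10, 0, R8, (0, 1))
(10, 2, R7, (1,))
(11, 0, R1, (0, 1))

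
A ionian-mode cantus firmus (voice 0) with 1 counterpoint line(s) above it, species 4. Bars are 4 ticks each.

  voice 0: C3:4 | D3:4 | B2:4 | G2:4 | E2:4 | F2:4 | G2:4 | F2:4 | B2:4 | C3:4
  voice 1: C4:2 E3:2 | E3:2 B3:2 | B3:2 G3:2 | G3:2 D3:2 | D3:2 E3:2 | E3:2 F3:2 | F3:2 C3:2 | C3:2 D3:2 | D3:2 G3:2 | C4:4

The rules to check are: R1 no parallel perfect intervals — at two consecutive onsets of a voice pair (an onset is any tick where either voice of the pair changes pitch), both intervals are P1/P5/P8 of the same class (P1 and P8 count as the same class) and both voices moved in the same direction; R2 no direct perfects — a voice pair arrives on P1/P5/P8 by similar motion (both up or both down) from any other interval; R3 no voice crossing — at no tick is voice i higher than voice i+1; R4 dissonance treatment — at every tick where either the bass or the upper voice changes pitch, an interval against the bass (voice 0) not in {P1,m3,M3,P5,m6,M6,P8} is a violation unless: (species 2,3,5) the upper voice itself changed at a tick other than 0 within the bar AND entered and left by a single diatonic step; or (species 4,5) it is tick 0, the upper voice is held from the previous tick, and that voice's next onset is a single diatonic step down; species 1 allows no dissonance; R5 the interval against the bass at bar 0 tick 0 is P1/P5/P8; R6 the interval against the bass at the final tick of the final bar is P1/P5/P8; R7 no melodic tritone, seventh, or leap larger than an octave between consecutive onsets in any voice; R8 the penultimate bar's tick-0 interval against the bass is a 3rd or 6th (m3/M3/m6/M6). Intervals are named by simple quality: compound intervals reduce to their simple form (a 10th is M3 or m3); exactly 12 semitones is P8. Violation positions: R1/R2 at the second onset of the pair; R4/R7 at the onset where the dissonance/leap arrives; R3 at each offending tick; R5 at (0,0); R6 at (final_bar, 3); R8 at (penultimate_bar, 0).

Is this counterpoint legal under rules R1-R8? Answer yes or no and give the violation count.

bar 0: v0=C3 v1=C4 (P8)
bar 1: v0=D3 v1=E3 (M2)
bar 2: v0=B2 v1=B3 (P8)
bar 3: v0=G2 v1=G3 (P8)
bar 4: v0=E2 v1=D3 (m7)
bar 5: v0=F2 v1=E3 (M7)
bar 6: v0=G2 v1=F3 (m7)
bar 7: v0=F2 v1=C3 (P5)
bar 8: v0=B2 v1=D3 (m3)
bar 9: v0=C3 v1=C4 (P8)
  R4 @ bar1.0: D3/E3 M2 untreated
  R4 @ bar4.0: E2/D3 m7 untreated
  R4 @ bar5.0: F2/E3 M7 untreated
  R4 @ bar6.0: G2/F3 m7 untreated
  R4 @ bar6.2: G2/C3 P4 untreated
  R7 @ bar8.0: F2->B2 leap 6st
  R2 @ bar9.0: B2/G3 m6 -> C3/C4 P8 similar

No (7 violations)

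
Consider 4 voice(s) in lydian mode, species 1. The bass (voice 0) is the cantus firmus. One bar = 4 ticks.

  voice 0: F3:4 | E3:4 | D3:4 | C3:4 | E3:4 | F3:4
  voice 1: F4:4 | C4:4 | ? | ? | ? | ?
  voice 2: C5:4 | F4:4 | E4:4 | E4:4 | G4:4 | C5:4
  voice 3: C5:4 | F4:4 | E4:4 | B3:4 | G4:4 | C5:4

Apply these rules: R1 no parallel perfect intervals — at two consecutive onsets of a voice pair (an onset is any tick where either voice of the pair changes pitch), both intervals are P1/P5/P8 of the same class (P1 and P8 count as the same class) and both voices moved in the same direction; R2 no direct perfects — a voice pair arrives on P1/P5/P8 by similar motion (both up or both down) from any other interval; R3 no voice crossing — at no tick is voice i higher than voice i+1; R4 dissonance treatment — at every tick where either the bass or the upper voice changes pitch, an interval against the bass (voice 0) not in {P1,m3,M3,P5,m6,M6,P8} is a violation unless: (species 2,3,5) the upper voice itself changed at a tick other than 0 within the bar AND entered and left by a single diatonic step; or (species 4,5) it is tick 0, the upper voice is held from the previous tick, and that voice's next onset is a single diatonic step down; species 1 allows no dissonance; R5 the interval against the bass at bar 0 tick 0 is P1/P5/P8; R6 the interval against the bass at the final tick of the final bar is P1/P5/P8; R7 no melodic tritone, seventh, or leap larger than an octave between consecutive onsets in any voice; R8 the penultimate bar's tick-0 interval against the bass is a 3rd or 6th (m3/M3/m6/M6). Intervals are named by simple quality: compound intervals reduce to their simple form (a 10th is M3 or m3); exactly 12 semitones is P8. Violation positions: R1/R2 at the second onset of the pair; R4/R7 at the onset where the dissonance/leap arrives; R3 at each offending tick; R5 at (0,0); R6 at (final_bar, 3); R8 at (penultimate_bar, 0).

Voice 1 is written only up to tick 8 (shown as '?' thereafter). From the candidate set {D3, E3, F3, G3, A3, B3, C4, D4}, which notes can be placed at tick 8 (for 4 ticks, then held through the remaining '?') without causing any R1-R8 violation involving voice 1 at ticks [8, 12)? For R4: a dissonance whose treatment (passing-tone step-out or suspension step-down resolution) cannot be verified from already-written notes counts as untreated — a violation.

D3: violates R2,R7
E3: violates R2,R4
F3: legal
G3: violates R4
A3: violates R2
B3: legal
C4: violates R4
D4: legal

{B3, D4, F3}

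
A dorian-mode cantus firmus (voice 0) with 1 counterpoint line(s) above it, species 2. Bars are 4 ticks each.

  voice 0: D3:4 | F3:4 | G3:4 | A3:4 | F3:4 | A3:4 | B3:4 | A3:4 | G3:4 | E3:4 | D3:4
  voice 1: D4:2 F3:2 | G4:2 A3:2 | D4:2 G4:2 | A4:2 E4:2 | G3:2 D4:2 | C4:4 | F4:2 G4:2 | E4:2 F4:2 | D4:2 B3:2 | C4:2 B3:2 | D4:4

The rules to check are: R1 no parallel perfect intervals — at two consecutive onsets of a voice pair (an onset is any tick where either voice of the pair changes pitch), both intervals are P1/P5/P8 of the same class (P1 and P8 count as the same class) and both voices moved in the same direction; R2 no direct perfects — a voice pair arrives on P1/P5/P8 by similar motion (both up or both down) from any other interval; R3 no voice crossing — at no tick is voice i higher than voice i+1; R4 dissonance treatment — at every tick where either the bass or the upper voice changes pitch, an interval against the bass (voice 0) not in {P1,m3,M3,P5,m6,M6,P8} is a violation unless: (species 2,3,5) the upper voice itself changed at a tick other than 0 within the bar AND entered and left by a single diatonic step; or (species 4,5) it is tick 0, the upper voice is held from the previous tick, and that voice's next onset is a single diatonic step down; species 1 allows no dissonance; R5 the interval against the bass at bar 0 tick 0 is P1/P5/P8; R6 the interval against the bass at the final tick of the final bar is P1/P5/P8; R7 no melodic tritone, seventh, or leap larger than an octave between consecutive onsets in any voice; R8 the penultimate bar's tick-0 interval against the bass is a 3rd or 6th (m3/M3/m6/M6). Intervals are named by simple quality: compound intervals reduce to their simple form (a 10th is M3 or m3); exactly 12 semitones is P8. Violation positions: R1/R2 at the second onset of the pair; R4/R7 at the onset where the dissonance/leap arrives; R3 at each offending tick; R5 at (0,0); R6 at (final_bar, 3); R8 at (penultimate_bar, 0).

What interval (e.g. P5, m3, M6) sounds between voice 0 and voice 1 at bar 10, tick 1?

P8

voice 0=D3 voice 1=D4 -> P8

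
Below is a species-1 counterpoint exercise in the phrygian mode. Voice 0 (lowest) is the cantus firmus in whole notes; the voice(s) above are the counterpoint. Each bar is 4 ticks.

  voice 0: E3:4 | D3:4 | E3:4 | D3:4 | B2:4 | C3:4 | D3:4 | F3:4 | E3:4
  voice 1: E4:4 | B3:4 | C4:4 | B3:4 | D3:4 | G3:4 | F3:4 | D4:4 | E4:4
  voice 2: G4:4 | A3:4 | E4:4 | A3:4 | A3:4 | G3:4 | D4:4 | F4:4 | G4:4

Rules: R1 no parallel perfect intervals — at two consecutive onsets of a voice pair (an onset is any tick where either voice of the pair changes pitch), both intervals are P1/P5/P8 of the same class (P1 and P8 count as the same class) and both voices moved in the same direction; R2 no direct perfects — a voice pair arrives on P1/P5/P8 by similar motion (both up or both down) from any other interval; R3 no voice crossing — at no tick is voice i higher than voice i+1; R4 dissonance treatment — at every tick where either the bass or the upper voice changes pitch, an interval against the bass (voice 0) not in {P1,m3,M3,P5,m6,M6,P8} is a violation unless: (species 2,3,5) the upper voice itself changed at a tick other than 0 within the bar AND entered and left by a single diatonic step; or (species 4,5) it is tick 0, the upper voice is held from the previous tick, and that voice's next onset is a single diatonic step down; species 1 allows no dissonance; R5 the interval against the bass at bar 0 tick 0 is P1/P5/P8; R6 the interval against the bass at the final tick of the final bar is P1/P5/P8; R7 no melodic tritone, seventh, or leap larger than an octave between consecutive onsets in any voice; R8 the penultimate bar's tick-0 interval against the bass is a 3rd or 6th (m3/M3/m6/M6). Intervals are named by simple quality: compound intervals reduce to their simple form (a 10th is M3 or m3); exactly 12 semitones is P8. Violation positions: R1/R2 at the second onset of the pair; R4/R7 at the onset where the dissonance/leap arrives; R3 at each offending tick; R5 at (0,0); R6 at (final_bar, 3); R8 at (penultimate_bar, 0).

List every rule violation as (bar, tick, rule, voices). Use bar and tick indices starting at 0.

bar 0: v0=E3 v1=E4 v2=G4 downbeat m3
bar 1: v0=D3 v1=B3 v2=A3 downbeat P5
bar 2: v0=E3 v1=C4 v2=E4 downbeat P8
bar 3: v0=D3 v1=B3 v2=A3 downbeat P5
bar 4: v0=B2 v1=D3 v2=A3 downbeat m7
bar 5: v0=C3 v1=G3 v2=G3 downbeat P5
bar 6: v0=D3 v1=F3 v2=D4 downbeat P8
bar 7: v0=F3 v1=D4 v2=F4 downbeat P8
bar 8: v0=E3 v1=E4 v2=G4 downbeat m3
  -> R5 @ bar 0 tick 0 v(0, 2): opens on m3
  -> R2 @ bar 1 tick 0 v(0, 2): E3/G4 m3 -> D3/A3 P5 similar
  -> R3 @ bar 1 tick 0 v(1, 2): B3 above A3
  -> R7 @ bar 1 tick 0 v(2,): G4->A3 leap 10st
  -> R3 @ bar 1 tick 1 v(1, 2): B3 above A3
  -> R3 @ bar 1 tick 2 v(1, 2): B3 above A3
  -> R3 @ bar 1 tick 3 v(1, 2): B3 above A3
  -> R2 @ bar 2 tick 0 v(0, 2): D3/A3 P5 -> E3/E4 P8 similar
  -> R2 @ bar 3 tick 0 v(0, 2): E3/E4 P8 -> D3/A3 P5 similar
  -> R3 @ bar 3 tick 0 v(1, 2): B3 above A3
  -> R3 @ bar 3 tick 1 v(1, 2): B3 above A3
  -> R3 @ bar 3 tick 2 v(1, 2): B3 above A3
  -> R3 @ bar 3 tick 3 v(1, 2): B3 above A3
  -> R4 @ bar 4 tick 0 v(0, 2): B2/A3 m7 untreated
  -> R2 @ bar 5 tick 0 v(0, 1): B2/D3 m3 -> C3/G3 P5 similar
  -> R2 @ bar 6 tick 0 v(0, 2): C3/G3 P5 -> D3/D4 P8 similar
  -> R1 @ bar 7 tick 0 v(0, 2): D3/D4 P8 -> F3/F4 P8 similar
  -> R8 @ bar 7 tick 0 v(0, 2): penult P8 not 3rd/6th
  -> R6 @ bar 8 tick 3 v(0, 2): closes on m3

(0, 0, R5, (0, 2))
(1, 0, R2, (0, 2))
(1, 0, R3, (1, 2))
(1, 0, R7, (2,))
(1, 1, R3, (1, 2))
(1, 2, R3, (1, 2))
(1, 3, R3, (1, 2))
(2, 0, R2, (0, 2))
(3, 0, R2, (0, 2))
(3, 0, R3, (1, 2))
(3, 1, R3, (1, 2))
(3, 2, R3, (1, 2))
(3, 3, R3, (1, 2))
(4, 0, R4, (0, 2))
(5, 0, R2, (0, 1))
(6, 0, R2, (0, 2))
(7, 0, R1, (0, 2))
(7, 0, R8, (0, 2))
(8, 3, R6, (0, 2))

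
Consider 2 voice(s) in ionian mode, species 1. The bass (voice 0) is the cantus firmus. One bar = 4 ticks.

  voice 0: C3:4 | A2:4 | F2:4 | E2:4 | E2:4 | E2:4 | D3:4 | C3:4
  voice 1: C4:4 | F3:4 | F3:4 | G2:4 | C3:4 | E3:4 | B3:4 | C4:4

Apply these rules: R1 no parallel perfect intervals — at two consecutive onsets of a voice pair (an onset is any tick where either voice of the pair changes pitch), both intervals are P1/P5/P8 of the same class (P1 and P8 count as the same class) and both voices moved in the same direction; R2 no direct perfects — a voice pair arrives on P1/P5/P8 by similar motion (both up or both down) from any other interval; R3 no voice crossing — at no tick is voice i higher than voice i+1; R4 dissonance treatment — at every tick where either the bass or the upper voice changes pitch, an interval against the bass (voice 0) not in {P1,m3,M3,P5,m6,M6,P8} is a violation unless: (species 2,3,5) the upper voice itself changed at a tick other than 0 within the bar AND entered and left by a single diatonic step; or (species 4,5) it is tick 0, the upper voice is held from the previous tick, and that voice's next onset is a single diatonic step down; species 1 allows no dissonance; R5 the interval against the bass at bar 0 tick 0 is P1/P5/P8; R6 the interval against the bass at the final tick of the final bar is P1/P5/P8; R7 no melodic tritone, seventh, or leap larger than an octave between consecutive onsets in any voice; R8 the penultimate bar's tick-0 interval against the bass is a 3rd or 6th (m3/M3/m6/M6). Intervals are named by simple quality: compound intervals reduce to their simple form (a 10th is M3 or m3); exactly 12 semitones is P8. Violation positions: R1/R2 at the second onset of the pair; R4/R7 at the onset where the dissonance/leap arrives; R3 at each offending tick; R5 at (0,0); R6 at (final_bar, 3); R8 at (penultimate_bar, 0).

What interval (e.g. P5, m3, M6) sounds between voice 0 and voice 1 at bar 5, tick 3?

voice 0=E2 voice 1=E3 -> P8

P8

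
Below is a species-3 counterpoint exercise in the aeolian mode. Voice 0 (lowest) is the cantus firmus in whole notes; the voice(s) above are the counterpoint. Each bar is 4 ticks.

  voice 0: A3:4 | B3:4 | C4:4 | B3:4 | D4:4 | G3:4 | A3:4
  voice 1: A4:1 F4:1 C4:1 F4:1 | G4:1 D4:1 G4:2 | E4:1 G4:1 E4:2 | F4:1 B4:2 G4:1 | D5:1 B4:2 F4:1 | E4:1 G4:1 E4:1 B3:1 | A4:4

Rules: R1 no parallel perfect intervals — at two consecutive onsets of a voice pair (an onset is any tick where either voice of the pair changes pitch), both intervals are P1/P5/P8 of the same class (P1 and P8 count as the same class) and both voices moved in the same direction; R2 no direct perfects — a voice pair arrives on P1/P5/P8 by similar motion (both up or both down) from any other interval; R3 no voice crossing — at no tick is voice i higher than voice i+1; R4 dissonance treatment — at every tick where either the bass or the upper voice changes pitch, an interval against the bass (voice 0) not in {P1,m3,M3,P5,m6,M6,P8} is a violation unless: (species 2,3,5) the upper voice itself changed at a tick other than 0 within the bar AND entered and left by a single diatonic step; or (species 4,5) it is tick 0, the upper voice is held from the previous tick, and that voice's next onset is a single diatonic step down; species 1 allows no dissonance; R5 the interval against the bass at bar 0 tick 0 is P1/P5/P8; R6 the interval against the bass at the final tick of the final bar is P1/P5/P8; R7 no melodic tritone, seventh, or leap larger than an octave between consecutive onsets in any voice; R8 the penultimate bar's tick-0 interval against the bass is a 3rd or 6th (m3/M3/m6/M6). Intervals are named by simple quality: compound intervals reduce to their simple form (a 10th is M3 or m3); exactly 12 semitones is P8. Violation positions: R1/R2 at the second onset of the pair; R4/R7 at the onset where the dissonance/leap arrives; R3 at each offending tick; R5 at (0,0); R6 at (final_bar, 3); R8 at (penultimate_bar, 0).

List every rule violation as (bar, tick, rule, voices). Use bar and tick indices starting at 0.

bar 0: v0=A3 v1=A4 downbeat P8
bar 1: v0=B3 v1=G4 downbeat m6
bar 2: v0=C4 v1=E4 downbeat M3
bar 3: v0=B3 v1=F4 downbeat TT
bar 4: v0=D4 v1=D5 downbeat P8
bar 5: v0=G3 v1=E4 downbeat M6
bar 6: v0=A3 v1=A4 downbeat P8
  -> R4 @ bar 3 tick 0 v(0, 1): B3/F4 TT untreated
  -> R7 @ bar 3 tick 1 v(1,): F4->B4 leap 6st
  -> R2 @ bar 4 tick 0 v(0, 1): B3/G4 m6 -> D4/D5 P8 similar
  -> R7 @ bar 4 tick 3 v(1,): B4->F4 leap 6st
  -> R2 @ bar 6 tick 0 v(0, 1): G3/B3 M3 -> A3/A4 P8 similar
  -> R7 @ bar 6 tick 0 v(1,): B3->A4 leap 10st

(3, 0, R4, (0, 1))
(3, 1, R7, (1,))
(4, 0, R2, (0, 1))
(4, 3, R7, (1,))
(6, 0, R2, (0, 1))
(6, 0, R7, (1,))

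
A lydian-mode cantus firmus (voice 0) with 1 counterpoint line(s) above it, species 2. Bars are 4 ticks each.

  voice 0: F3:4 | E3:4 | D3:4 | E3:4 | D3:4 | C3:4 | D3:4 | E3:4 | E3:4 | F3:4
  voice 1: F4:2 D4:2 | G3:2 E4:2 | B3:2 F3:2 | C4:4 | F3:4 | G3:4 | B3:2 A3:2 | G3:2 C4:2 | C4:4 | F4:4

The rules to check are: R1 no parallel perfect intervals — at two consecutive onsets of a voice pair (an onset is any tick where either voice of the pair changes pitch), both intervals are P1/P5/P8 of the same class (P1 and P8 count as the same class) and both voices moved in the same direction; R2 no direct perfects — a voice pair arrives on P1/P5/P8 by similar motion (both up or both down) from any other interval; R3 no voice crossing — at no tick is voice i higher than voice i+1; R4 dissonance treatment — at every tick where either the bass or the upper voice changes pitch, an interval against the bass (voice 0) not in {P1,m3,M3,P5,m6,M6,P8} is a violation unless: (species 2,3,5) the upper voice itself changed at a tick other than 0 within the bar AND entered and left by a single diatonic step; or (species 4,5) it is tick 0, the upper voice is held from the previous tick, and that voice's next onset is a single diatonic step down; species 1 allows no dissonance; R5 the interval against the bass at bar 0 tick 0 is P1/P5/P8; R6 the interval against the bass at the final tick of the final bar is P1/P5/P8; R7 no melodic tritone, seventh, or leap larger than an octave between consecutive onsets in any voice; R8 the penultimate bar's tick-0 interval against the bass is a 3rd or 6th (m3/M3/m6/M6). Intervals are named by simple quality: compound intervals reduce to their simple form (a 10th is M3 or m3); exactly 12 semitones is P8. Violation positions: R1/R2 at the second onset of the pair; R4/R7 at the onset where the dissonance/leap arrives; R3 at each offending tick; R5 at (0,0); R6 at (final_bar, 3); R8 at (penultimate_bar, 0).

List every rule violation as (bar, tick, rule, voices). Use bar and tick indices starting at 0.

bar 0: v0=F3 v1=F4 downbeat P8
bar 1: v0=E3 v1=G3 downbeat m3
bar 2: v0=D3 v1=B3 downbeat M6
bar 3: v0=E3 v1=C4 downbeat m6
bar 4: v0=D3 v1=F3 downbeat m3
bar 5: v0=C3 v1=G3 downbeat P5
bar 6: v0=D3 v1=B3 downbeat M6
bar 7: v0=E3 v1=G3 downbeat m3
bar 8: v0=E3 v1=C4 downbeat m6
bar 9: v0=F3 v1=F4 downbeat P8
  -> R7 @ bar 2 tick 2 v(1,): B3->F3 leap 6st
  -> R2 @ bar 9 tick 0 v(0, 1): E3/C4 m6 -> F3/F4 P8 similar

(2, 2, R7, (1,))
(9, 0, R2, (0, 1))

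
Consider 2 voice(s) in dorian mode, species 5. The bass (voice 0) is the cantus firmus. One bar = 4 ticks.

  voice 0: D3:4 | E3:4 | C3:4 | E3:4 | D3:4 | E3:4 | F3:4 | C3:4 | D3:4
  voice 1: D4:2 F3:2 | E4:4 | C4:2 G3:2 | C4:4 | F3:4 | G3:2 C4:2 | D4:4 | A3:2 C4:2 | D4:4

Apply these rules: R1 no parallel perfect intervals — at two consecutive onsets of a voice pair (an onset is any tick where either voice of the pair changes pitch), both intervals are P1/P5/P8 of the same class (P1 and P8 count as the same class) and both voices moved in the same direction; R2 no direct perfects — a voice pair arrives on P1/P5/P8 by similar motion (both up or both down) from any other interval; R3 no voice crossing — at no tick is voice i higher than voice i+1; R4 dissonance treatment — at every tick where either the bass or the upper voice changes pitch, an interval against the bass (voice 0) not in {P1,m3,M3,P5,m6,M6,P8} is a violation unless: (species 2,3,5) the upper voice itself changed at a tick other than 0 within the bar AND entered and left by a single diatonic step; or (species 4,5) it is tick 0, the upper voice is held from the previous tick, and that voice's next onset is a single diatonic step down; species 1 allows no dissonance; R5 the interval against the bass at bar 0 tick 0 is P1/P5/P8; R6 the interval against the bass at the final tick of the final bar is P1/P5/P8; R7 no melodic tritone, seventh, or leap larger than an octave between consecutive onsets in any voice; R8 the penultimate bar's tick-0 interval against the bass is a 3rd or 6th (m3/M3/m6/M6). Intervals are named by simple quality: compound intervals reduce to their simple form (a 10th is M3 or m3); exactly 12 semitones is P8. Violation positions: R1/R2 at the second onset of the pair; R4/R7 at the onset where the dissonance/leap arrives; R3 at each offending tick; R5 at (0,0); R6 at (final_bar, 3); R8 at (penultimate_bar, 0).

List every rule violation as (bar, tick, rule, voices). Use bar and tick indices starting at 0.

(1, 0, R2, (0, 1))
(1, 0, R7, (1,))
(2, 0, R1, (0, 1))
(8, 0, R1, (0, 1))

bar 0: v0=D3 v1=D4 downbeat P8
bar 1: v0=E3 v1=E4 downbeat P8
bar 2: v0=C3 v1=C4 downbeat P8
bar 3: v0=E3 v1=C4 downbeat m6
bar 4: v0=D3 v1=F3 downbeat m3
bar 5: v0=E3 v1=G3 downbeat m3
bar 6: v0=F3 v1=D4 downbeat M6
bar 7: v0=C3 v1=A3 downbeat M6
bar 8: v0=D3 v1=D4 downbeat P8
  -> R2 @ bar 1 tick 0 v(0, 1): D3/F3 m3 -> E3/E4 P8 similar
  -> R7 @ bar 1 tick 0 v(1,): F3->E4 leap 11st
  -> R1 @ bar 2 tick 0 v(0, 1): E3/E4 P8 -> C3/C4 P8 similar
  -> R1 @ bar 8 tick 0 v(0, 1): C3/C4 P8 -> D3/D4 P8 similar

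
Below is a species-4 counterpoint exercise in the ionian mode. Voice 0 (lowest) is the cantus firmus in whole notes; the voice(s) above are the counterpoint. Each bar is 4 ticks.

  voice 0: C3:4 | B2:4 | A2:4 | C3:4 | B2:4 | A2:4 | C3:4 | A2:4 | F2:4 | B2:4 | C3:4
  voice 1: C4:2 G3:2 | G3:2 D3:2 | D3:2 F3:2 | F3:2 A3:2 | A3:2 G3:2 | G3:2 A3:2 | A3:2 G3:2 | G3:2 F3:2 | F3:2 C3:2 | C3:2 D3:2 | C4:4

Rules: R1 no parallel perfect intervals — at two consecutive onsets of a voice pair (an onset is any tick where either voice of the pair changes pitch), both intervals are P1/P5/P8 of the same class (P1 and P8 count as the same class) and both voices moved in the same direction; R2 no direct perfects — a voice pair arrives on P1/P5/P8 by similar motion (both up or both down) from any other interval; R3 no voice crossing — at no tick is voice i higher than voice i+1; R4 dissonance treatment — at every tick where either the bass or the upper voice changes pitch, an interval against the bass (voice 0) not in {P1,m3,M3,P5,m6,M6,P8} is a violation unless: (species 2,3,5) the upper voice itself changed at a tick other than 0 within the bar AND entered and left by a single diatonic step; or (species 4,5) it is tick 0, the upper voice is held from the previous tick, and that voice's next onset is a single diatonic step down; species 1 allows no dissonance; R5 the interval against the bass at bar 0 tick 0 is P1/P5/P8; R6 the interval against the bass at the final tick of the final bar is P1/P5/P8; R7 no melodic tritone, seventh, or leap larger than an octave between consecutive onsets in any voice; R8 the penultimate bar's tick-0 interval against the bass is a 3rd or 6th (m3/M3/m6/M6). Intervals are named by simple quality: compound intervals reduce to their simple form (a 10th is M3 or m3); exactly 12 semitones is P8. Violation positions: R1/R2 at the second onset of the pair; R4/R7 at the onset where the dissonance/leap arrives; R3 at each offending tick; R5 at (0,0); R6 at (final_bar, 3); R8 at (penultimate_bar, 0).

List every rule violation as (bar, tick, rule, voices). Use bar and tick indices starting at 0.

(2, 0, R4, (0, 1))
(3, 0, R4, (0, 1))
(5, 0, R4, (0, 1))
(9, 0, R4, (0, 1))
(9, 0, R7, (0,))
(9, 0, R8, (0, 1))
(10, 0, R2, (0, 1))
(10, 0, R7, (1,))

bar 0: v0=C3 v1=C4 downbeat P8
bar 1: v0=B2 v1=G3 downbeat m6
bar 2: v0=A2 v1=D3 downbeat P4
bar 3: v0=C3 v1=F3 downbeat P4
bar 4: v0=B2 v1=A3 downbeat m7
bar 5: v0=A2 v1=G3 downbeat m7
bar 6: v0=C3 v1=A3 downbeat M6
bar 7: v0=A2 v1=G3 downbeat m7
bar 8: v0=F2 v1=F3 downbeat P8
bar 9: v0=B2 v1=C3 downbeat m2
bar 10: v0=C3 v1=C4 downbeat P8
  -> R4 @ bar 2 tick 0 v(0, 1): A2/D3 P4 untreated
  -> R4 @ bar 3 tick 0 v(0, 1): C3/F3 P4 untreated
  -> R4 @ bar 5 tick 0 v(0, 1): A2/G3 m7 untreated
  -> R4 @ bar 9 tick 0 v(0, 1): B2/C3 m2 untreated
  -> R7 @ bar 9 tick 0 v(0,): F2->B2 leap 6st
  -> R8 @ bar 9 tick 0 v(0, 1): penult m2 not 3rd/6th
  -> R2 @ bar 10 tick 0 v(0, 1): B2/D3 m3 -> C3/C4 P8 similar
  -> R7 @ bar 10 tick 0 v(1,): D3->C4 leap 10st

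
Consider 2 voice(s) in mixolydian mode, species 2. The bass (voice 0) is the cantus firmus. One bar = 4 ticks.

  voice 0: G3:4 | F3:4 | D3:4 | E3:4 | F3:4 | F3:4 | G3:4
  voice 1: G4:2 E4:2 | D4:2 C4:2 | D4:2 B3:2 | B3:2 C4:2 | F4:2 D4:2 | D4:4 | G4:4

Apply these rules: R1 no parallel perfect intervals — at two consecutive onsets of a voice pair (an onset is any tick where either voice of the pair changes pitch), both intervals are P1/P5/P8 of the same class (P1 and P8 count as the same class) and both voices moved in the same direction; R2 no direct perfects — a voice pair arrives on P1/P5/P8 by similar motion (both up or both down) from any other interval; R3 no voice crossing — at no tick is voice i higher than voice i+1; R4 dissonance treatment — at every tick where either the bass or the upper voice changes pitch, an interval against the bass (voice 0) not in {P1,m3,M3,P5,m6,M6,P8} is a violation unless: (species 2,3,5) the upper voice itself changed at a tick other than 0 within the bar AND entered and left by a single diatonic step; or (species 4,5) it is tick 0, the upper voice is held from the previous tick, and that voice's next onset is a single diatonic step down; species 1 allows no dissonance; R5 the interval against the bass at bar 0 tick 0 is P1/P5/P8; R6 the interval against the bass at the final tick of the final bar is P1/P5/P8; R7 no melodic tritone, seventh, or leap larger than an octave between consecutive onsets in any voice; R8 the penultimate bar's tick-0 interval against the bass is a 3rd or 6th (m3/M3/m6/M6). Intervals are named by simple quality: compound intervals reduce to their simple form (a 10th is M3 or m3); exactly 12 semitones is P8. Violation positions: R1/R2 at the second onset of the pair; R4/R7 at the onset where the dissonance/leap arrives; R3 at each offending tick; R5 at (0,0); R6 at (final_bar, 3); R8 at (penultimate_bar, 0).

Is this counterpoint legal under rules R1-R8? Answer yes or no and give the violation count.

bar 0: v0=G3 v1=G4 (P8)
bar 1: v0=F3 v1=D4 (M6)
bar 2: v0=D3 v1=D4 (P8)
bar 3: v0=E3 v1=B3 (P5)
bar 4: v0=F3 v1=F4 (P8)
bar 5: v0=F3 v1=D4 (M6)
bar 6: v0=G3 v1=G4 (P8)
  R2 @ bar4.0: E3/C4 m6 -> F3/F4 P8 similar
  R2 @ bar6.0: F3/D4 M6 -> G3/G4 P8 similar

No (2 violations)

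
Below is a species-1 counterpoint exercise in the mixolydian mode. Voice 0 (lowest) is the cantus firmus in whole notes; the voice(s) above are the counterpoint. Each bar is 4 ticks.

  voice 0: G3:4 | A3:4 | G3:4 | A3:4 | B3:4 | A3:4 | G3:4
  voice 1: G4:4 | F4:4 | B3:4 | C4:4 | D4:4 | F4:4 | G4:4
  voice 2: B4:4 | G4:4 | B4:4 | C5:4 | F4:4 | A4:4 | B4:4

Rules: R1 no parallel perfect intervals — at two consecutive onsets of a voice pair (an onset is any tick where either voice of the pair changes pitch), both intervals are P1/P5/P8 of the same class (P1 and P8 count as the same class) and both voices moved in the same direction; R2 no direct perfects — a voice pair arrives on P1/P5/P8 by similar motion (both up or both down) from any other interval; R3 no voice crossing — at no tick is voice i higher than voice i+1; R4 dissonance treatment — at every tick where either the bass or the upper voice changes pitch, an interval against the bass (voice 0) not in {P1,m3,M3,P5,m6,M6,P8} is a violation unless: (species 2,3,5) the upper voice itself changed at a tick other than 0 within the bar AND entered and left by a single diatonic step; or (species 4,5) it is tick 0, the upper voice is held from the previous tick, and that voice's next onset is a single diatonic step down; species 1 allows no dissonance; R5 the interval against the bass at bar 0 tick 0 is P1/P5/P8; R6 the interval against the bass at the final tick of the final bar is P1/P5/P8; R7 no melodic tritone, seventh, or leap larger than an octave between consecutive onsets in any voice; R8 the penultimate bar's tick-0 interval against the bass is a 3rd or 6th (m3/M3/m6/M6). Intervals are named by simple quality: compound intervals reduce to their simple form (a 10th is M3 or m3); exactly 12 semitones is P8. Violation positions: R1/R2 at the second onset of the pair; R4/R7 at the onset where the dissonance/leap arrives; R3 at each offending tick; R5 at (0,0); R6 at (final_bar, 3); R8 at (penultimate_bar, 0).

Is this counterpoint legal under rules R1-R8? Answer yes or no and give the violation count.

No (7 violations)

bar 0: v0=G3 v1=G4 v2=B4 (M3)
bar 1: v0=A3 v1=F4 v2=G4 (m7)
bar 2: v0=G3 v1=B3 v2=B4 (M3)
bar 3: v0=A3 v1=C4 v2=C5 (m3)
bar 4: v0=B3 v1=D4 v2=F4 (TT)
bar 5: v0=A3 v1=F4 v2=A4 (P8)
bar 6: v0=G3 v1=G4 v2=B4 (M3)
  R5 @ bar0.0: opens on M3
  R4 @ bar1.0: A3/G4 m7 untreated
  R7 @ bar2.0: F4->B3 leap 6st
  R1 @ bar3.0: B3/B4 P8 -> C4/C5 P8 similar
  R4 @ bar4.0: B3/F4 TT untreated
  R8 @ bar5.0: penult P8 not 3rd/6th
  R6 @ bar6.3: closes on M3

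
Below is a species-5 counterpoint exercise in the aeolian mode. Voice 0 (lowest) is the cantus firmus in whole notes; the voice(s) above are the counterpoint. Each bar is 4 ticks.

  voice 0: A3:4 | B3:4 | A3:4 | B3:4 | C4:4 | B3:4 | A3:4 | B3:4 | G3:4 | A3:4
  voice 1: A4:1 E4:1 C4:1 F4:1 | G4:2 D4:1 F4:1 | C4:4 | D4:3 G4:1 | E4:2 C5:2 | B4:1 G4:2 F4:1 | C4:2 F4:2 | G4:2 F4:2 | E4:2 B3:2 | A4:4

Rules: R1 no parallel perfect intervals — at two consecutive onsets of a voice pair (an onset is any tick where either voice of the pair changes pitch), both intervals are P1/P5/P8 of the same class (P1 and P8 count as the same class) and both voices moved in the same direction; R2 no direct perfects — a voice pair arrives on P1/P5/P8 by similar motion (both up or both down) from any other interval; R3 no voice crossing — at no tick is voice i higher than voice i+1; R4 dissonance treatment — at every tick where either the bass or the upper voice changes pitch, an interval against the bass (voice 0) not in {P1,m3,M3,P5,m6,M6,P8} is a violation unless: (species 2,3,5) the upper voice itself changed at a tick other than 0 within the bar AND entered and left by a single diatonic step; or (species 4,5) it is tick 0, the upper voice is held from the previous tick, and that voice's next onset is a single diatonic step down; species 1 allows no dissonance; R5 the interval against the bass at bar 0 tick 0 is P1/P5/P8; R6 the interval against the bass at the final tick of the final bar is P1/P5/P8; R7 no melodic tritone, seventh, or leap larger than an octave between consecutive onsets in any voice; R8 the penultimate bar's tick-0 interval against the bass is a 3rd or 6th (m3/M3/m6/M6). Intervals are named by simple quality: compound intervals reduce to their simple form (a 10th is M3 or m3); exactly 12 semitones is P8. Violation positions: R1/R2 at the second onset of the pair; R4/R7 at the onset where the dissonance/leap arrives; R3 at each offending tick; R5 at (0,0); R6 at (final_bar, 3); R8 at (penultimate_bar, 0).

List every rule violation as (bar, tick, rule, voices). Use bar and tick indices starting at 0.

(1, 3, R4, (0, 1))
(5, 0, R1, (0, 1))
(5, 3, R4, (0, 1))
(9, 0, R2, (0, 1))
(9, 0, R7, (1,))

bar 0: v0=A3 v1=A4 downbeat P8
bar 1: v0=B3 v1=G4 downbeat m6
bar 2: v0=A3 v1=C4 downbeat m3
bar 3: v0=B3 v1=D4 downbeat m3
bar 4: v0=C4 v1=E4 downbeat M3
bar 5: v0=B3 v1=B4 downbeat P8
bar 6: v0=A3 v1=C4 downbeat m3
bar 7: v0=B3 v1=G4 downbeat m6
bar 8: v0=G3 v1=E4 downbeat M6
bar 9: v0=A3 v1=A4 downbeat P8
  -> R4 @ bar 1 tick 3 v(0, 1): B3/F4 TT untreated
  -> R1 @ bar 5 tick 0 v(0, 1): C4/C5 P8 -> B3/B4 P8 similar
  -> R4 @ bar 5 tick 3 v(0, 1): B3/F4 TT untreated
  -> R2 @ bar 9 tick 0 v(0, 1): G3/B3 M3 -> A3/A4 P8 similar
  -> R7 @ bar 9 tick 0 v(1,): B3->A4 leap 10st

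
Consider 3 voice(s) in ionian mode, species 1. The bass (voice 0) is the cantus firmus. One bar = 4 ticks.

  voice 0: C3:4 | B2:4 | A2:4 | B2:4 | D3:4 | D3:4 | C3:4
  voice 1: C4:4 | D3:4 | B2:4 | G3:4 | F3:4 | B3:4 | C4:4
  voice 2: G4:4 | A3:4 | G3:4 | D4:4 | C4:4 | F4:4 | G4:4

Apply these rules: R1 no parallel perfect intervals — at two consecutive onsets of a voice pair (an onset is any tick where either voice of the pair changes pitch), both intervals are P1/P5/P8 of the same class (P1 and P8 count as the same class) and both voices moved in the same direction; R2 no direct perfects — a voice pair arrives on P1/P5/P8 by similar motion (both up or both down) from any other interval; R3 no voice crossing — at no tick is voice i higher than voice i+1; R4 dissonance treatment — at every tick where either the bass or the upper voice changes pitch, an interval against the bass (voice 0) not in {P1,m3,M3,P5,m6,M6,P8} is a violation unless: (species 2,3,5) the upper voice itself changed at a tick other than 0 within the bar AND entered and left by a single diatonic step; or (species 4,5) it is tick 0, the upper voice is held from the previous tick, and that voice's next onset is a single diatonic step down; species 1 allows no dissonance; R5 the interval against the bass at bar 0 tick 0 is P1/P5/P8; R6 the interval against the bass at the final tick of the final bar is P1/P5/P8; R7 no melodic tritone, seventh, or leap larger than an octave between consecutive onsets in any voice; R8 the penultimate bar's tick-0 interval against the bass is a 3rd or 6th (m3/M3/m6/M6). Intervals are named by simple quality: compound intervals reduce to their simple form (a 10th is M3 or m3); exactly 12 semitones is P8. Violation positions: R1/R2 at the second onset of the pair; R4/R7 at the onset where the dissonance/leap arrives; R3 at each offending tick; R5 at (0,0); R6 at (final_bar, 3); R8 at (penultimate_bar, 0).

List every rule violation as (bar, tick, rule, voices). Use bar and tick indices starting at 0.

(1, 0, R1, (1, 2))
(1, 0, R4, (0, 2))
(1, 0, R7, (1,))
(1, 0, R7, (2,))
(2, 0, R4, (0, 1))
(2, 0, R4, (0, 2))
(3, 0, R2, (1, 2))
(4, 0, R1, (1, 2))
(4, 0, R4, (0, 2))
(5, 0, R7, (1,))
(6, 0, R2, (1, 2))

bar 0: v0=C3 v1=C4 v2=G4 downbeat P5
bar 1: v0=B2 v1=D3 v2=A3 downbeat m7
bar 2: v0=A2 v1=B2 v2=G3 downbeat m7
bar 3: v0=B2 v1=G3 v2=D4 downbeat m3
bar 4: v0=D3 v1=F3 v2=C4 downbeat m7
bar 5: v0=D3 v1=B3 v2=F4 downbeat m3
bar 6: v0=C3 v1=C4 v2=G4 downbeat P5
  -> R1 @ bar 1 tick 0 v(1, 2): C4/G4 P5 -> D3/A3 P5 similar
  -> R4 @ bar 1 tick 0 v(0, 2): B2/A3 m7 untreated
  -> R7 @ bar 1 tick 0 v(1,): C4->D3 leap 10st
  -> R7 @ bar 1 tick 0 v(2,): G4->A3 leap 10st
  -> R4 @ bar 2 tick 0 v(0, 1): A2/B2 M2 untreated
  -> R4 @ bar 2 tick 0 v(0, 2): A2/G3 m7 untreated
  -> R2 @ bar 3 tick 0 v(1, 2): B2/G3 m6 -> G3/D4 P5 similar
  -> R1 @ bar 4 tick 0 v(1, 2): G3/D4 P5 -> F3/C4 P5 similar
  -> R4 @ bar 4 tick 0 v(0, 2): D3/C4 m7 untreated
  -> R7 @ bar 5 tick 0 v(1,): F3->B3 leap 6st
  -> R2 @ bar 6 tick 0 v(1, 2): B3/F4 TT -> C4/G4 P5 similar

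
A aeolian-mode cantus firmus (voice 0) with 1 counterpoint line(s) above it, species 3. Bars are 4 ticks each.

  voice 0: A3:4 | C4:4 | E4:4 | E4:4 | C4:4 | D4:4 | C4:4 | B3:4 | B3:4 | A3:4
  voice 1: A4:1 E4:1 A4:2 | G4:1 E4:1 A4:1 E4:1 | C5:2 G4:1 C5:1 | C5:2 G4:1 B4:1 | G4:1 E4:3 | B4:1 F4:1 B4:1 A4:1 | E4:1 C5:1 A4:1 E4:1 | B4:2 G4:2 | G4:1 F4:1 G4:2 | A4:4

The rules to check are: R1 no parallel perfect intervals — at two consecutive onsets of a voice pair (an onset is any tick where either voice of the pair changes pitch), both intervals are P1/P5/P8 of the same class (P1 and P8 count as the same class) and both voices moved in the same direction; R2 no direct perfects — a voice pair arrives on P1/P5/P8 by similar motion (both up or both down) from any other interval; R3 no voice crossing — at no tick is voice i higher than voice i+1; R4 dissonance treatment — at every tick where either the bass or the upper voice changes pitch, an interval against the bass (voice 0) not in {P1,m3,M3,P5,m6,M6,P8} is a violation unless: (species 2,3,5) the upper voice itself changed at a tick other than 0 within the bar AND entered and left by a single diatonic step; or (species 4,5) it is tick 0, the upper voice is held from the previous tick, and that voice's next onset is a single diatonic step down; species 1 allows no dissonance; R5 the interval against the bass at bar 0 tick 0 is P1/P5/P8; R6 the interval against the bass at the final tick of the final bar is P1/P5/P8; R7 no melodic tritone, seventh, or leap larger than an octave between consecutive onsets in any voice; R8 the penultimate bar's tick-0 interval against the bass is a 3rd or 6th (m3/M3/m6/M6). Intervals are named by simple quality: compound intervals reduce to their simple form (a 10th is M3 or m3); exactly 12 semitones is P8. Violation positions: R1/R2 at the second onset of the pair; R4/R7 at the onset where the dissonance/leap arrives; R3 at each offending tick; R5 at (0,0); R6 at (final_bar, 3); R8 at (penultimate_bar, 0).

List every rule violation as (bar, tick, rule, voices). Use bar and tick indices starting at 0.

(4, 0, R1, (0, 1))
(5, 1, R7, (1,))
(5, 2, R7, (1,))

bar 0: v0=A3 v1=A4 downbeat P8
bar 1: v0=C4 v1=G4 downbeat P5
bar 2: v0=E4 v1=C5 downbeat m6
bar 3: v0=E4 v1=C5 downbeat m6
bar 4: v0=C4 v1=G4 downbeat P5
bar 5: v0=D4 v1=B4 downbeat M6
bar 6: v0=C4 v1=E4 downbeat M3
bar 7: v0=B3 v1=B4 downbeat P8
bar 8: v0=B3 v1=G4 downbeat m6
bar 9: v0=A3 v1=A4 downbeat P8
  -> R1 @ bar 4 tick 0 v(0, 1): E4/B4 P5 -> C4/G4 P5 similar
  -> R7 @ bar 5 tick 1 v(1,): B4->F4 leap 6st
  -> R7 @ bar 5 tick 2 v(1,): F4->B4 leap 6st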